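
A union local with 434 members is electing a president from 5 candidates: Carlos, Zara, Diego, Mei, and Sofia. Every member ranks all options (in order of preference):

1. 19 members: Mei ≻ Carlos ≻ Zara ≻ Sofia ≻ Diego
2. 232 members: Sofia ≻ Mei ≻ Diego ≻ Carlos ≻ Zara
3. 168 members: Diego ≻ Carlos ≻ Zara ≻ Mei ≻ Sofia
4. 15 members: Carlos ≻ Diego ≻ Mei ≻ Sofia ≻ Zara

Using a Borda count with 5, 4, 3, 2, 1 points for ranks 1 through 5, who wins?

Carlos: 19·4 + 232·2 + 168·4 + 15·5 = 1287
Zara: 19·3 + 232·1 + 168·3 + 15·1 = 808
Diego: 19·1 + 232·3 + 168·5 + 15·4 = 1615
Mei: 19·5 + 232·4 + 168·2 + 15·3 = 1404
Sofia: 19·2 + 232·5 + 168·1 + 15·2 = 1396
Diego has the highest Borda score (1615).

Diego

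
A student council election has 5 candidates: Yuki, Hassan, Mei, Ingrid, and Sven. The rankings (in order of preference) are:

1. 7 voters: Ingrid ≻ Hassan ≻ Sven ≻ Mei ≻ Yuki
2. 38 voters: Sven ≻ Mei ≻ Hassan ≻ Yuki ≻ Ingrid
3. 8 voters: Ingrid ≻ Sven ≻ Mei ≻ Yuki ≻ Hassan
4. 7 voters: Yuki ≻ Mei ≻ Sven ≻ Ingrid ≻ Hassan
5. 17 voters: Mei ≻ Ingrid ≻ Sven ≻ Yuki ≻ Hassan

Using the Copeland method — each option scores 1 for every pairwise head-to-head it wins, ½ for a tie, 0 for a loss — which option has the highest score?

Yuki: beats Ingrid; loses to Hassan, Mei, and Sven → score 1.
Hassan: beats Yuki; loses to Mei, Ingrid, and Sven → score 1.
Mei: beats Yuki, Hassan, and Ingrid; loses to Sven → score 3.
Ingrid: beats Hassan; loses to Yuki, Mei, and Sven → score 1.
Sven: beats Yuki, Hassan, Mei, and Ingrid → score 4.
Sven has the best pairwise record.

Sven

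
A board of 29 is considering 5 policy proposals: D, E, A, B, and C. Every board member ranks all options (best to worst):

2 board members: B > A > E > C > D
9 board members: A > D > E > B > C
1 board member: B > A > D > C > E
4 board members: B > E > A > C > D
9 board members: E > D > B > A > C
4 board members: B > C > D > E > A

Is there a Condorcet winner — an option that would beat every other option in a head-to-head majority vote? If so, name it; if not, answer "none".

E

E vs D: 15–14 for E.
E vs A: 17–12 for E.
E vs B: 18–11 for E.
E vs C: 24–5 for E.
E beats every other option head-to-head.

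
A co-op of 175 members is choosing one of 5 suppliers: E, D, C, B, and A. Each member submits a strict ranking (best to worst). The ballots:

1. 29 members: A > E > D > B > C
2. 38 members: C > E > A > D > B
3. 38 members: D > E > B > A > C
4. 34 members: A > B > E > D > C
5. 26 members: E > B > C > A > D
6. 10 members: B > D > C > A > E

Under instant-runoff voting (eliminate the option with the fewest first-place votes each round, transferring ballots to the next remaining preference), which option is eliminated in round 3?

Round 1: E 26, D 38, C 38, B 10, A 63. Eliminate B.
Round 2: E 26, D 48, C 38, A 63. Eliminate E.
Round 3: D 48, C 64, A 63. Eliminate D.

D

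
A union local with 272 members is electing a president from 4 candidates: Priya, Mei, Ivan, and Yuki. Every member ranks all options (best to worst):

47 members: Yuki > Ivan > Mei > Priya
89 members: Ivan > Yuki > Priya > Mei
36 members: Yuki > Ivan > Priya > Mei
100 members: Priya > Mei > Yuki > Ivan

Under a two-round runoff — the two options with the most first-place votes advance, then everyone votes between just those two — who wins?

Ivan

Round 1 first-place votes: Priya 100, Mei 0, Ivan 89, Yuki 83.
Priya and Ivan advance.
Runoff: Priya is preferred to Ivan by 100 voters; Ivan by 172.
Ivan wins the runoff.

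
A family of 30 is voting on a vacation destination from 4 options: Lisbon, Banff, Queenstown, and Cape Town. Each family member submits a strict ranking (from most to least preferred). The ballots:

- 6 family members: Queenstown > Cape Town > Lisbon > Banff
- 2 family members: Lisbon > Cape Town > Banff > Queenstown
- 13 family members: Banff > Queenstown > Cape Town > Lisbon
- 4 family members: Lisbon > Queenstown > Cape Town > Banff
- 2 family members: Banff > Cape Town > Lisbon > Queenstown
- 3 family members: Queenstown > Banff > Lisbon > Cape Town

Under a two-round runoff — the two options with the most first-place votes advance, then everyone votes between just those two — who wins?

Round 1 first-place votes: Lisbon 6, Banff 15, Queenstown 9, Cape Town 0.
Banff and Queenstown advance.
Runoff: Banff is preferred to Queenstown by 17 voters; Queenstown by 13.
Banff wins the runoff.

Banff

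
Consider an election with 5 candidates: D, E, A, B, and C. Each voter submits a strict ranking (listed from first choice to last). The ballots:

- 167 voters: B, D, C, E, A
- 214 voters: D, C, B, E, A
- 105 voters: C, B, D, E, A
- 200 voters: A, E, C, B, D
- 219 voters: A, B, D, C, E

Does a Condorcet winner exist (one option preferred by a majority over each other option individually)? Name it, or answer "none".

none

Checking pairwise contests:
B beats D 691–214.
D beats E 705–200.
D beats A 486–419.
C beats B 519–386.
D beats C 600–305.
Every option loses at least one head-to-head, so there is no Condorcet winner.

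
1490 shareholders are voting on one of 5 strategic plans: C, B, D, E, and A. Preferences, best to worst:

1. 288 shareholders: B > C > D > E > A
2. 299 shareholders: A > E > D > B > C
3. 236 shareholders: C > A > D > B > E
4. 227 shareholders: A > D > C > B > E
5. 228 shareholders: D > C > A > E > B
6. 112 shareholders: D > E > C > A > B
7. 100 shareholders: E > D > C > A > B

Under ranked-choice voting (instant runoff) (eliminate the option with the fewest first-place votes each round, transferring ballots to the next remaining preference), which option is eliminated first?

Round 1: C 236, B 288, D 340, E 100, A 526. Eliminate E.

E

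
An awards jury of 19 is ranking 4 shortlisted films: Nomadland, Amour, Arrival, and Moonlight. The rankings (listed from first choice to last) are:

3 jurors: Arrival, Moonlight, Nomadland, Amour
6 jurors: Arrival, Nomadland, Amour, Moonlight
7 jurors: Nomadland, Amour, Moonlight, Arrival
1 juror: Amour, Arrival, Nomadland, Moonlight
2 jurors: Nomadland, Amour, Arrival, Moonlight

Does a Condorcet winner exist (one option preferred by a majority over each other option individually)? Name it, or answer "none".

none

Checking pairwise contests:
Arrival beats Nomadland 10–9.
Nomadland beats Amour 18–1.
Amour beats Arrival 10–9.
Nomadland beats Moonlight 16–3.
Every option loses at least one head-to-head, so there is no Condorcet winner.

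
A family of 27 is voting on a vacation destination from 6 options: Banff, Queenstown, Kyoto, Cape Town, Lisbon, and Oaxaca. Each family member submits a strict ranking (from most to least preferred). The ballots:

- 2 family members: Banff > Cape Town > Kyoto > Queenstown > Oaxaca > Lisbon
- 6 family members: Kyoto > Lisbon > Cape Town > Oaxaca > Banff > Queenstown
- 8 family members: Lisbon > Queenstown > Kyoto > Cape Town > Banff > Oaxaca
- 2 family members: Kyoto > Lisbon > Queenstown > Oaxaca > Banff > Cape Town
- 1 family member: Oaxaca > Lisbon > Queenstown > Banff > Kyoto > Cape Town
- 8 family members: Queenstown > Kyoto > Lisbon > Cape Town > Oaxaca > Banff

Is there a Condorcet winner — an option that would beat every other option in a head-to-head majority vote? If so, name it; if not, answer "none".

Checking pairwise contests:
Queenstown beats Banff 19–8.
Lisbon beats Queenstown 17–10.
Queenstown beats Kyoto 17–10.
Queenstown beats Cape Town 19–8.
Kyoto beats Lisbon 18–9.
Queenstown beats Oaxaca 20–7.
Every option loses at least one head-to-head, so there is no Condorcet winner.

none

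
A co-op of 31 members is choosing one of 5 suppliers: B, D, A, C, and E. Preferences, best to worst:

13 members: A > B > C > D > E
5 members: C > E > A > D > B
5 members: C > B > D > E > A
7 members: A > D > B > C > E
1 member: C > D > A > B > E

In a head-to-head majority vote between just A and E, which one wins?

A

Voters preferring A to E: 21; preferring E to A: 10.
A wins the head-to-head.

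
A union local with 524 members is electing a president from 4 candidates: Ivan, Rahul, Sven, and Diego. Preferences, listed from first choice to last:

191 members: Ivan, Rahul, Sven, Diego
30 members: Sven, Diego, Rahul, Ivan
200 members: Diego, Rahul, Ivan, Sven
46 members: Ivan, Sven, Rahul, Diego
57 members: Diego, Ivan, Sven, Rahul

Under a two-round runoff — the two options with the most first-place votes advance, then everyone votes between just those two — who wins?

Diego

Round 1 first-place votes: Ivan 237, Rahul 0, Sven 30, Diego 257.
Diego and Ivan advance.
Runoff: Diego is preferred to Ivan by 287 voters; Ivan by 237.
Diego wins the runoff.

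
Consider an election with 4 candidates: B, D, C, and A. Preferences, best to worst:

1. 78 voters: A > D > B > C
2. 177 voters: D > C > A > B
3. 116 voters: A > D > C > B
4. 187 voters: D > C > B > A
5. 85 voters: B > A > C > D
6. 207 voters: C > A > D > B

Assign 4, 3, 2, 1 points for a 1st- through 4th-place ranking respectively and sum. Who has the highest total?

B: 78·2 + 177·1 + 116·1 + 187·2 + 85·4 + 207·1 = 1370
D: 78·3 + 177·4 + 116·3 + 187·4 + 85·1 + 207·2 = 2537
C: 78·1 + 177·3 + 116·2 + 187·3 + 85·2 + 207·4 = 2400
A: 78·4 + 177·2 + 116·4 + 187·1 + 85·3 + 207·3 = 2193
D has the highest Borda score (2537).

D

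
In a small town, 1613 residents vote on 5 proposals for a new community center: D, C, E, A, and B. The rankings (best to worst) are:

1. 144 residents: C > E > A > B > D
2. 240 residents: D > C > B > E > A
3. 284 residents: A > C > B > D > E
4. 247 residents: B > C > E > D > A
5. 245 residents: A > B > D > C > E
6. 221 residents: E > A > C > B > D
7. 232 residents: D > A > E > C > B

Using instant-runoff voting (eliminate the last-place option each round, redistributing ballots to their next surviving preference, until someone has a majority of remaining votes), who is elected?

E

Round 1: D 472, C 144, E 221, A 529, B 247. Eliminate C.
Round 2: D 472, E 365, A 529, B 247. Eliminate B.
Round 3: D 472, E 612, A 529. Eliminate D.
Round 4: E 852, A 761. E has a majority.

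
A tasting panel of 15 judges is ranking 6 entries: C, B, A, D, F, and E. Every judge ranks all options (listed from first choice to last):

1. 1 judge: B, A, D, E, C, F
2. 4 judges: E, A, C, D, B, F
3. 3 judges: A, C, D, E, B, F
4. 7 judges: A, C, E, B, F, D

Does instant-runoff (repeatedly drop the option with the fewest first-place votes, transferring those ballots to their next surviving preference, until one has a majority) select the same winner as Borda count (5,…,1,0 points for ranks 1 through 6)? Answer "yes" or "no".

yes

Instant-runoff — R1 C 0, B 1, A 10, D 0, F 0, E 4 (A winner). Winner: A.
Borda — scores: C 53, B 26, A 70, D 20, F 7, E 49. Winner: A.
The two methods agree.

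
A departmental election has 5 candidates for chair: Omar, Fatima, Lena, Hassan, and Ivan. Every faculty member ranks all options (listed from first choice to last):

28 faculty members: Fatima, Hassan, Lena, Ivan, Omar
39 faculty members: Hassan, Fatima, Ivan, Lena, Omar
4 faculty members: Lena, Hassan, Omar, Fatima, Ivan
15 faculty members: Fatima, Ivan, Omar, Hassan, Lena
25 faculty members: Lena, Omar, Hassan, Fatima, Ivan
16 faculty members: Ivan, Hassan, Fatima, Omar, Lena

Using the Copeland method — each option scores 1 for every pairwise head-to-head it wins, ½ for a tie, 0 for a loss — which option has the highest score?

Hassan

Omar: loses to Fatima, Lena, Hassan, and Ivan → score 0.
Fatima: beats Omar, Lena, and Ivan; loses to Hassan → score 3.
Lena: beats Omar; loses to Fatima, Hassan, and Ivan → score 1.
Hassan: beats Omar, Fatima, Lena, and Ivan → score 4.
Ivan: beats Omar and Lena; loses to Fatima and Hassan → score 2.
Hassan has the best pairwise record.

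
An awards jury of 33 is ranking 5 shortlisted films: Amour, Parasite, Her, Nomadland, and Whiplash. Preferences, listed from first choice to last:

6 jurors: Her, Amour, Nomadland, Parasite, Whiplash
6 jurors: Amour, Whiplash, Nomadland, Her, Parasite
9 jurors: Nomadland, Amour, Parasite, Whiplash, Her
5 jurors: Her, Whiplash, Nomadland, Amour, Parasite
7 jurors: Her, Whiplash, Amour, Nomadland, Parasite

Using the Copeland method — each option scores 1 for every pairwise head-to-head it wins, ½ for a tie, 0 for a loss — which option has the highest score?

Her

Amour: beats Parasite, Nomadland, and Whiplash; loses to Her → score 3.
Parasite: loses to Amour, Her, Nomadland, and Whiplash → score 0.
Her: beats Amour, Parasite, Nomadland, and Whiplash → score 4.
Nomadland: beats Parasite; loses to Amour, Her, and Whiplash → score 1.
Whiplash: beats Parasite and Nomadland; loses to Amour and Her → score 2.
Her has the best pairwise record.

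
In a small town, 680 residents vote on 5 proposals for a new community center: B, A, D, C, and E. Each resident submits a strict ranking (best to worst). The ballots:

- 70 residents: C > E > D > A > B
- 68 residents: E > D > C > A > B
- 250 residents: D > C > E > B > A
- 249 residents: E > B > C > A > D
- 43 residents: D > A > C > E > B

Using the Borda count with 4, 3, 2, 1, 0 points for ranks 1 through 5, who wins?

B: 70·0 + 68·0 + 250·1 + 249·3 + 43·0 = 997
A: 70·1 + 68·1 + 250·0 + 249·1 + 43·3 = 516
D: 70·2 + 68·3 + 250·4 + 249·0 + 43·4 = 1516
C: 70·4 + 68·2 + 250·3 + 249·2 + 43·2 = 1750
E: 70·3 + 68·4 + 250·2 + 249·4 + 43·1 = 2021
E has the highest Borda score (2021).

E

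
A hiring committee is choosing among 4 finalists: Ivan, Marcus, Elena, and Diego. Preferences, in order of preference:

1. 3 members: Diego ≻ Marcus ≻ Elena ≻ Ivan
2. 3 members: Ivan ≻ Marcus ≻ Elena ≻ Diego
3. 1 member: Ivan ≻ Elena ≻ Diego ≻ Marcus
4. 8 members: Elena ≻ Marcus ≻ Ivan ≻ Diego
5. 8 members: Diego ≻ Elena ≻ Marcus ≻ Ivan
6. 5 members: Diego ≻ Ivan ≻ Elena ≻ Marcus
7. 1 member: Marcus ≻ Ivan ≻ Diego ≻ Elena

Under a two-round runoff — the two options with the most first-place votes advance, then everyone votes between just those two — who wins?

Round 1 first-place votes: Ivan 4, Marcus 1, Elena 8, Diego 16.
Diego and Elena advance.
Runoff: Diego is preferred to Elena by 17 voters; Elena by 12.
Diego wins the runoff.

Diego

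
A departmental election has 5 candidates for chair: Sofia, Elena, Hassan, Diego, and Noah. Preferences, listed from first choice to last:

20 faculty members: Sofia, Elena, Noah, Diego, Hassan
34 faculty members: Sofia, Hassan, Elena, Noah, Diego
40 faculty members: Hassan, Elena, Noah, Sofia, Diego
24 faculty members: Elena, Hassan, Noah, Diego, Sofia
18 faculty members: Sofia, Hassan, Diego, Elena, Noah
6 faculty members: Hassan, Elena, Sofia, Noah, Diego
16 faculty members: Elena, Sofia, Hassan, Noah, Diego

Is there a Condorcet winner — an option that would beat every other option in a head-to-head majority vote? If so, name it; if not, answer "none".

none

Checking pairwise contests:
Elena beats Sofia 86–72.
Hassan beats Elena 98–60.
Sofia beats Hassan 88–70.
Sofia beats Diego 134–24.
Sofia beats Noah 94–64.
Every option loses at least one head-to-head, so there is no Condorcet winner.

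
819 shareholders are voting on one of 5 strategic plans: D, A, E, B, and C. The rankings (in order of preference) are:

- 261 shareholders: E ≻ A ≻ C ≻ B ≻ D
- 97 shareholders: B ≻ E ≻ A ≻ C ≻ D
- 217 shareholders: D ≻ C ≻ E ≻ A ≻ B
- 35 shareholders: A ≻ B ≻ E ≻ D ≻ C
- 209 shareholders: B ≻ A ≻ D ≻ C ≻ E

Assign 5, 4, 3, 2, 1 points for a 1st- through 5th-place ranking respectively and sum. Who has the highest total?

D: 261·1 + 97·1 + 217·5 + 35·2 + 209·3 = 2140
A: 261·4 + 97·3 + 217·2 + 35·5 + 209·4 = 2780
E: 261·5 + 97·4 + 217·3 + 35·3 + 209·1 = 2658
B: 261·2 + 97·5 + 217·1 + 35·4 + 209·5 = 2409
C: 261·3 + 97·2 + 217·4 + 35·1 + 209·2 = 2298
A has the highest Borda score (2780).

A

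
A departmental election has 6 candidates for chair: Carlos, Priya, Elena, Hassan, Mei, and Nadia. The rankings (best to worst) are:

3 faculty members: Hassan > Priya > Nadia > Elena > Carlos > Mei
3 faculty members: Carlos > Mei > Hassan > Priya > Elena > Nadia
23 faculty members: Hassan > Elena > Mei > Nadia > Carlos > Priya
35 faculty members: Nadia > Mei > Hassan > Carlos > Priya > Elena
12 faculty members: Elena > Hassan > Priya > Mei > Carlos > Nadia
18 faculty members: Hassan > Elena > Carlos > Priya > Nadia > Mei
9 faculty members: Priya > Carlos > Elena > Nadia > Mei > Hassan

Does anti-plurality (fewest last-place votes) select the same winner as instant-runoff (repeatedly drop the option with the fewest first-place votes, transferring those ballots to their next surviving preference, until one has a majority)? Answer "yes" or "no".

Anti-plurality — last-place votes: Carlos 0, Priya 23, Elena 35, Hassan 9, Mei 21, Nadia 15. Winner: Carlos.
Instant-runoff — R1 Carlos 3, Priya 9, Elena 12, Hassan 44, Mei 0, Nadia 35 (Mei out); R2 Carlos 3, Priya 9, Elena 12, Hassan 44, Nadia 35 (Carlos out); R3 Priya 9, Elena 12, Hassan 47, Nadia 35 (Priya out); R4 Elena 21, Hassan 47, Nadia 35 (Elena out); R5 Hassan 59, Nadia 44 (Hassan winner). Winner: Hassan.
The two methods disagree.

no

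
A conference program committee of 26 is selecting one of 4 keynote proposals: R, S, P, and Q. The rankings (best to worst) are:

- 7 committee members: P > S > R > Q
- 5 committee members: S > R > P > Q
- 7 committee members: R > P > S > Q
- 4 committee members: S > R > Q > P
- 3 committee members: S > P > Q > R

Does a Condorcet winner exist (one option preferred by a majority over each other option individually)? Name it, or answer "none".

none

Checking pairwise contests:
S beats R 19–7.
P beats S 14–12.
R beats P 16–10.
R beats Q 23–3.
Every option loses at least one head-to-head, so there is no Condorcet winner.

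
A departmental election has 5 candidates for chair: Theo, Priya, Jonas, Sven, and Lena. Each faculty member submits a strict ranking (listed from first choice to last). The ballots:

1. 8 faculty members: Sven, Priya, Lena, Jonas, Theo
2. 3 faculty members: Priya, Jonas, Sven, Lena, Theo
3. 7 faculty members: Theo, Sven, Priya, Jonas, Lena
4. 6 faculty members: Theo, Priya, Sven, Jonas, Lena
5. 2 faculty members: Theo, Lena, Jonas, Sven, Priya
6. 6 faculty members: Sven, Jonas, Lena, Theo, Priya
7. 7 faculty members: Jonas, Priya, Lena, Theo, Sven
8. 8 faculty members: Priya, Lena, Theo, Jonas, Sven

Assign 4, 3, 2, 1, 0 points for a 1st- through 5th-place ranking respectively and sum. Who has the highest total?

Theo: 8·0 + 3·0 + 7·4 + 6·4 + 2·4 + 6·1 + 7·1 + 8·2 = 89
Priya: 8·3 + 3·4 + 7·2 + 6·3 + 2·0 + 6·0 + 7·3 + 8·4 = 121
Jonas: 8·1 + 3·3 + 7·1 + 6·1 + 2·2 + 6·3 + 7·4 + 8·1 = 88
Sven: 8·4 + 3·2 + 7·3 + 6·2 + 2·1 + 6·4 + 7·0 + 8·0 = 97
Lena: 8·2 + 3·1 + 7·0 + 6·0 + 2·3 + 6·2 + 7·2 + 8·3 = 75
Priya has the highest Borda score (121).

Priya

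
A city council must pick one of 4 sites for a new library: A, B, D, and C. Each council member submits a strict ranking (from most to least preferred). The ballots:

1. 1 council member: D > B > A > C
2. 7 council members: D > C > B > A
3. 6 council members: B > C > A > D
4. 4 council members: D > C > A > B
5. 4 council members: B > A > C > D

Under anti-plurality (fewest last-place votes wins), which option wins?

C

Last-place votes: A 7, B 4, D 10, C 1.
C is ranked last by the fewest voters, so C wins.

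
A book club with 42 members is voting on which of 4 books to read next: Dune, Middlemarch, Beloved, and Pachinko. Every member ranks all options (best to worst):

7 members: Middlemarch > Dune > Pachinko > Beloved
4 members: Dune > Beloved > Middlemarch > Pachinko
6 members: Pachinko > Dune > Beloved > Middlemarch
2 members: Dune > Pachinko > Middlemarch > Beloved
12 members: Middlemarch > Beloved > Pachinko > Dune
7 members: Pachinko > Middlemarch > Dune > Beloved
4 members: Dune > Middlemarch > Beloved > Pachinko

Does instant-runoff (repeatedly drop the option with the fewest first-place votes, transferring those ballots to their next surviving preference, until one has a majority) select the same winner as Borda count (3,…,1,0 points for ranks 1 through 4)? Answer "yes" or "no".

yes

Instant-runoff — R1 Dune 10, Middlemarch 19, Beloved 0, Pachinko 13 (Beloved out); R2 Dune 10, Middlemarch 19, Pachinko 13 (Dune out); R3 Middlemarch 27, Pachinko 15 (Middlemarch winner). Winner: Middlemarch.
Borda — scores: Dune 63, Middlemarch 85, Beloved 42, Pachinko 62. Winner: Middlemarch.
The two methods agree.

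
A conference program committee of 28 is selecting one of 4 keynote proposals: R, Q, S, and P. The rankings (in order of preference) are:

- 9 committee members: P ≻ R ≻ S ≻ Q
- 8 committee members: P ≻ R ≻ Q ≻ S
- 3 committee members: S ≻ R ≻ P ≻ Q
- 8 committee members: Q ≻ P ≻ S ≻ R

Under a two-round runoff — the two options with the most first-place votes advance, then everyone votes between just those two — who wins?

Round 1 first-place votes: R 0, Q 8, S 3, P 17.
P and Q advance.
Runoff: P is preferred to Q by 20 voters; Q by 8.
P wins the runoff.

P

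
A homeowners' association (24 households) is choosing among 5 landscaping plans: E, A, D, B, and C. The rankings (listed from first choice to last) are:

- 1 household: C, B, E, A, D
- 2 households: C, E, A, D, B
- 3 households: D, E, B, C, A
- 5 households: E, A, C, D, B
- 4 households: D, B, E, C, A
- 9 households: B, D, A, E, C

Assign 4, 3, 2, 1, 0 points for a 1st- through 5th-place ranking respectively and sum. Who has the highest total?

D

E: 1·2 + 2·3 + 3·3 + 5·4 + 4·2 + 9·1 = 54
A: 1·1 + 2·2 + 3·0 + 5·3 + 4·0 + 9·2 = 38
D: 1·0 + 2·1 + 3·4 + 5·1 + 4·4 + 9·3 = 62
B: 1·3 + 2·0 + 3·2 + 5·0 + 4·3 + 9·4 = 57
C: 1·4 + 2·4 + 3·1 + 5·2 + 4·1 + 9·0 = 29
D has the highest Borda score (62).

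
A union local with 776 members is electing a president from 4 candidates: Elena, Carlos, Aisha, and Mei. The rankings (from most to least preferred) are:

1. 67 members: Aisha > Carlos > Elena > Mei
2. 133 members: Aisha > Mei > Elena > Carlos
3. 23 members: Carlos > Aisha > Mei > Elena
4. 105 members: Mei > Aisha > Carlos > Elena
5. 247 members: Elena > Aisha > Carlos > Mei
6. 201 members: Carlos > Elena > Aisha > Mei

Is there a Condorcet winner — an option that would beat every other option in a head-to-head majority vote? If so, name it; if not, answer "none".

Checking pairwise contests:
Carlos beats Elena 396–380.
Aisha beats Carlos 552–224.
Elena beats Aisha 448–328.
Elena beats Mei 515–261.
Every option loses at least one head-to-head, so there is no Condorcet winner.

none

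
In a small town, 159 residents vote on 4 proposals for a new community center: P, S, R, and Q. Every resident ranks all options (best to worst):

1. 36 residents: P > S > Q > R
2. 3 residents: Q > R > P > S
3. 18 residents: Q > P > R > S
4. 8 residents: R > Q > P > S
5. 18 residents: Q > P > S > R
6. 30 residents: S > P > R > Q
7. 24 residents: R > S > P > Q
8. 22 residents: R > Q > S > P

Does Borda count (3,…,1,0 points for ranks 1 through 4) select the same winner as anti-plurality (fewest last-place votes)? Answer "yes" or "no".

yes

Borda — scores: P 275, S 250, R 216, Q 213. Winner: P.
Anti-plurality — last-place votes: P 22, S 29, R 54, Q 54. Winner: P.
The two methods agree.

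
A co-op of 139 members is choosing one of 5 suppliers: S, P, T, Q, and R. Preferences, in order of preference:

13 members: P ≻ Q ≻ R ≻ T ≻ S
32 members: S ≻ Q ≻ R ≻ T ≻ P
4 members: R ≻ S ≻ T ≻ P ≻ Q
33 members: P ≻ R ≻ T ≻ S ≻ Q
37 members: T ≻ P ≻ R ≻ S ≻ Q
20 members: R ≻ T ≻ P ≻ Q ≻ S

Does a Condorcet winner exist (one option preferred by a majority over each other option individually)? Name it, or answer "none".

Checking pairwise contests:
P beats S 103–36.
T beats P 93–46.
R beats T 102–37.
S beats Q 106–33.
P beats R 83–56.
Every option loses at least one head-to-head, so there is no Condorcet winner.

none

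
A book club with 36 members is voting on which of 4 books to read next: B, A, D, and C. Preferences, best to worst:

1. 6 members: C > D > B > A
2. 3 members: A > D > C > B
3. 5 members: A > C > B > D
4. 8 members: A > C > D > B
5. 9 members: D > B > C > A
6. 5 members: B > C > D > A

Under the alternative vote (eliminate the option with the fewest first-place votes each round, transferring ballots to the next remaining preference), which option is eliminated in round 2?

D

Round 1: B 5, A 16, D 9, C 6. Eliminate B.
Round 2: A 16, D 9, C 11. Eliminate D.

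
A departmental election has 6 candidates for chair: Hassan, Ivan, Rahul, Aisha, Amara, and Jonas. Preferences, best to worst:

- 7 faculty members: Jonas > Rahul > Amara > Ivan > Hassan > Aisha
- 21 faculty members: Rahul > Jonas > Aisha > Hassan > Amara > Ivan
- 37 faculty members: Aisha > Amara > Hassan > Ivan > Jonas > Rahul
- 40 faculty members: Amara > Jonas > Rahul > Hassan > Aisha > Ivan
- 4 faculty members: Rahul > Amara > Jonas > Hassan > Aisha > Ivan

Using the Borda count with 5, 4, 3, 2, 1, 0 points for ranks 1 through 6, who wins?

Hassan: 7·1 + 21·2 + 37·3 + 40·2 + 4·2 = 248
Ivan: 7·2 + 21·0 + 37·2 + 40·0 + 4·0 = 88
Rahul: 7·4 + 21·5 + 37·0 + 40·3 + 4·5 = 273
Aisha: 7·0 + 21·3 + 37·5 + 40·1 + 4·1 = 292
Amara: 7·3 + 21·1 + 37·4 + 40·5 + 4·4 = 406
Jonas: 7·5 + 21·4 + 37·1 + 40·4 + 4·3 = 328
Amara has the highest Borda score (406).

Amara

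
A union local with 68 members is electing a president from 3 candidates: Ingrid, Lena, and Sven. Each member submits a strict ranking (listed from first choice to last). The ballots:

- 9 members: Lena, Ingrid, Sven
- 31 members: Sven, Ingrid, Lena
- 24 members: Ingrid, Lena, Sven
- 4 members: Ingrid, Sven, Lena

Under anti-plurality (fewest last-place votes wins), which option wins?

Last-place votes: Ingrid 0, Lena 35, Sven 33.
Ingrid is ranked last by the fewest voters, so Ingrid wins.

Ingrid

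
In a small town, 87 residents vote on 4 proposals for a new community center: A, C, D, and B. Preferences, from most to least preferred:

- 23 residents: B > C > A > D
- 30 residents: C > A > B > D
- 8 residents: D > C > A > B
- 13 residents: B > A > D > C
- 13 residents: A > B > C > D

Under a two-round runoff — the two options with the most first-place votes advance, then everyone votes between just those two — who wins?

Round 1 first-place votes: A 13, C 30, D 8, B 36.
B and C advance.
Runoff: B is preferred to C by 49 voters; C by 38.
B wins the runoff.

B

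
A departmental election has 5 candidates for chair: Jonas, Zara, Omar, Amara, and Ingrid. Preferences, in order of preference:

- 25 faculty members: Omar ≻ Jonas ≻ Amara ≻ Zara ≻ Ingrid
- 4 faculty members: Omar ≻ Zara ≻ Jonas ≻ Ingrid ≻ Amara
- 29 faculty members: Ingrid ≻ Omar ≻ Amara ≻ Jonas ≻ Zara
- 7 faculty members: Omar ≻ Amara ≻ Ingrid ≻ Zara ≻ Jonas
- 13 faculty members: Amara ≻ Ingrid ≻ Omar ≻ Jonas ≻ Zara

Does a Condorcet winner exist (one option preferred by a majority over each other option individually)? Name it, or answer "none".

Checking pairwise contests:
Omar beats Jonas 78–0.
Jonas beats Zara 67–11.
Ingrid beats Omar 42–36.
Omar beats Amara 65–13.
Amara beats Ingrid 45–33.
Every option loses at least one head-to-head, so there is no Condorcet winner.

none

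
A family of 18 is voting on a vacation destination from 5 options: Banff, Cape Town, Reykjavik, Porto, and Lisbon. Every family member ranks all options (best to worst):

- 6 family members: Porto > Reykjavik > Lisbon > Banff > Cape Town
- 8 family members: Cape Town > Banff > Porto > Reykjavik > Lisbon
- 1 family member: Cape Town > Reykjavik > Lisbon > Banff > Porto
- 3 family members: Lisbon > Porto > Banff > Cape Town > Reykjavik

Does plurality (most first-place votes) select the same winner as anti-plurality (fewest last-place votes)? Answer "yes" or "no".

Plurality — first-place votes: Banff 0, Cape Town 9, Reykjavik 0, Porto 6, Lisbon 3. Winner: Cape Town.
Anti-plurality — last-place votes: Banff 0, Cape Town 6, Reykjavik 3, Porto 1, Lisbon 8. Winner: Banff.
The two methods disagree.

no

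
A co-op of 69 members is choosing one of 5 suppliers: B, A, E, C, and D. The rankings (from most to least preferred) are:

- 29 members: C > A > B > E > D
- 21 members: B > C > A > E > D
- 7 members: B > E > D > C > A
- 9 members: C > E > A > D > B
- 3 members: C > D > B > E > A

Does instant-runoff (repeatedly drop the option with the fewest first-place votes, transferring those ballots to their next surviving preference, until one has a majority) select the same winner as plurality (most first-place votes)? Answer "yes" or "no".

Instant-runoff — R1 B 28, A 0, E 0, C 41, D 0 (C winner). Winner: C.
Plurality — first-place votes: B 28, A 0, E 0, C 41, D 0. Winner: C.
The two methods agree.

yes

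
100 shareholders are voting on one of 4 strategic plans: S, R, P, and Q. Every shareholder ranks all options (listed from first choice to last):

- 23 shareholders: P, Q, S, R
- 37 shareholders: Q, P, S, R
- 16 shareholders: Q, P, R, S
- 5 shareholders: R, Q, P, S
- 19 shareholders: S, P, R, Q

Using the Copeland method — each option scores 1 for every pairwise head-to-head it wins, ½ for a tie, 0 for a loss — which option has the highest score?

S: beats R; loses to P and Q → score 1.
R: loses to S, P, and Q → score 0.
P: beats S and R; loses to Q → score 2.
Q: beats S, R, and P → score 3.
Q has the best pairwise record.

Q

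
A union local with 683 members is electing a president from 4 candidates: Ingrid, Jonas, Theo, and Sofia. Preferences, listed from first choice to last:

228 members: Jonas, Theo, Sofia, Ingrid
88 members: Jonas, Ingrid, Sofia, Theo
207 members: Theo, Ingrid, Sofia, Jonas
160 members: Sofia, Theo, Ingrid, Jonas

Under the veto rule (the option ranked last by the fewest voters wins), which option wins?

Sofia

Last-place votes: Ingrid 228, Jonas 367, Theo 88, Sofia 0.
Sofia is ranked last by the fewest voters, so Sofia wins.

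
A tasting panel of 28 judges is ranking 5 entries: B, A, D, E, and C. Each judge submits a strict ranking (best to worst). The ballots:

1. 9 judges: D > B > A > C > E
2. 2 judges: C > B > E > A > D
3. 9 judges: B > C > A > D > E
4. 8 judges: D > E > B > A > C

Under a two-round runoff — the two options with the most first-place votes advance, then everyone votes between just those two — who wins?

D

Round 1 first-place votes: B 9, A 0, D 17, E 0, C 2.
D and B advance.
Runoff: D is preferred to B by 17 voters; B by 11.
D wins the runoff.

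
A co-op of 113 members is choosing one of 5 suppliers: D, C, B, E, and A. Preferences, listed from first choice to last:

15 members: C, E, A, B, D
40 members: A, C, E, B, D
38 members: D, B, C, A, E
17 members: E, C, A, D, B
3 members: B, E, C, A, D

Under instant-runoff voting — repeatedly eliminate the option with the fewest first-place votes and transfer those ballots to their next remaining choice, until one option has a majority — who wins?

A

Round 1: D 38, C 15, B 3, E 17, A 40. Eliminate B.
Round 2: D 38, C 15, E 20, A 40. Eliminate C.
Round 3: D 38, E 35, A 40. Eliminate E.
Round 4: D 38, A 75. A has a majority.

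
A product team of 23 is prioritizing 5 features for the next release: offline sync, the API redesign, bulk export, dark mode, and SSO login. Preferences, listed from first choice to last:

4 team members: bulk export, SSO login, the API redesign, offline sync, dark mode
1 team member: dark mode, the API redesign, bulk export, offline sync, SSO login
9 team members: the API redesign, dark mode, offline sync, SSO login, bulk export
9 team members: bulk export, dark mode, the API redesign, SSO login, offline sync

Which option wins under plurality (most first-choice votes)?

First-place votes: offline sync 0, the API redesign 9, bulk export 13, dark mode 1, SSO login 0.
bulk export has the most first-place votes.

bulk export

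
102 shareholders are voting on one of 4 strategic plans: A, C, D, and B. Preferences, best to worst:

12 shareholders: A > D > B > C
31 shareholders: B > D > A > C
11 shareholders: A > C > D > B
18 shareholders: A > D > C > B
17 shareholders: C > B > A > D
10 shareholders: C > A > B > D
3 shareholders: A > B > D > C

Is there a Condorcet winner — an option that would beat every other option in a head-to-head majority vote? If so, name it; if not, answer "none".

A

A vs C: 75–27 for A.
A vs D: 71–31 for A.
A vs B: 54–48 for A.
A beats every other option head-to-head.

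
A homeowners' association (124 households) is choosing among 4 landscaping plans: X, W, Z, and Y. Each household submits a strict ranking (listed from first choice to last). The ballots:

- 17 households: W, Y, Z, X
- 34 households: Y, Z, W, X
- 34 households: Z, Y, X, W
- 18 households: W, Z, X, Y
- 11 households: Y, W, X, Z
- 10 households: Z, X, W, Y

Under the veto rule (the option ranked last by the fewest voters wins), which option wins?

Last-place votes: X 51, W 34, Z 11, Y 28.
Z is ranked last by the fewest voters, so Z wins.

Z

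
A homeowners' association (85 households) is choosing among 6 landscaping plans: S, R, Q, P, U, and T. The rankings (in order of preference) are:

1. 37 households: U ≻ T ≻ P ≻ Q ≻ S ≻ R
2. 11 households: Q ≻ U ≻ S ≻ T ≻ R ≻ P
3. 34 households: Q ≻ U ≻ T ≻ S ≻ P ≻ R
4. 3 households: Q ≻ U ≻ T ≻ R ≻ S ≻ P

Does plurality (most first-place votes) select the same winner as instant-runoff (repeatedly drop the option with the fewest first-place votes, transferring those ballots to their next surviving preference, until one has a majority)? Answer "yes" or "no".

Plurality — first-place votes: S 0, R 0, Q 48, P 0, U 37, T 0. Winner: Q.
Instant-runoff — R1 S 0, R 0, Q 48, P 0, U 37, T 0 (Q winner). Winner: Q.
The two methods agree.

yes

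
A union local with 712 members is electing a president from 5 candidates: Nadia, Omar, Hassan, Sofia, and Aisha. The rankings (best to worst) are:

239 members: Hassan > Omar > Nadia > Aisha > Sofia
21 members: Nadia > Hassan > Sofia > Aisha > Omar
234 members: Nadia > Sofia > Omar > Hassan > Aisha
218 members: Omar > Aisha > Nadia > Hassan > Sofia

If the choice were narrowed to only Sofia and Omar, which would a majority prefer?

Voters preferring Sofia to Omar: 255; preferring Omar to Sofia: 457.
Omar wins the head-to-head.

Omar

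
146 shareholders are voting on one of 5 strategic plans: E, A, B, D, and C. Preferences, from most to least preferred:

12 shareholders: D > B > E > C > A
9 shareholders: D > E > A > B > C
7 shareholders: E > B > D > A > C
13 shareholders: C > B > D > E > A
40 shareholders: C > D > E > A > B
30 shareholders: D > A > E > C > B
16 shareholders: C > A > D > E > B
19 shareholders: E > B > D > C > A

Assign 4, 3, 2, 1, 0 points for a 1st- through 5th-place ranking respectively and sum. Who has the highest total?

E: 12·2 + 9·3 + 7·4 + 13·1 + 40·2 + 30·2 + 16·1 + 19·4 = 324
A: 12·0 + 9·2 + 7·1 + 13·0 + 40·1 + 30·3 + 16·3 + 19·0 = 203
B: 12·3 + 9·1 + 7·3 + 13·3 + 40·0 + 30·0 + 16·0 + 19·3 = 162
D: 12·4 + 9·4 + 7·2 + 13·2 + 40·3 + 30·4 + 16·2 + 19·2 = 434
C: 12·1 + 9·0 + 7·0 + 13·4 + 40·4 + 30·1 + 16·4 + 19·1 = 337
D has the highest Borda score (434).

D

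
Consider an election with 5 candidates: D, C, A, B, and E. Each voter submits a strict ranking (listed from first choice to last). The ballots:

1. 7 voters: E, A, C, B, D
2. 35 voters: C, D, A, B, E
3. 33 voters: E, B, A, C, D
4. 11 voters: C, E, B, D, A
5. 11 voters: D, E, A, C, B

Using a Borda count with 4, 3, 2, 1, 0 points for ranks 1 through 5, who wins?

D: 7·0 + 35·3 + 33·0 + 11·1 + 11·4 = 160
C: 7·2 + 35·4 + 33·1 + 11·4 + 11·1 = 242
A: 7·3 + 35·2 + 33·2 + 11·0 + 11·2 = 179
B: 7·1 + 35·1 + 33·3 + 11·2 + 11·0 = 163
E: 7·4 + 35·0 + 33·4 + 11·3 + 11·3 = 226
C has the highest Borda score (242).

C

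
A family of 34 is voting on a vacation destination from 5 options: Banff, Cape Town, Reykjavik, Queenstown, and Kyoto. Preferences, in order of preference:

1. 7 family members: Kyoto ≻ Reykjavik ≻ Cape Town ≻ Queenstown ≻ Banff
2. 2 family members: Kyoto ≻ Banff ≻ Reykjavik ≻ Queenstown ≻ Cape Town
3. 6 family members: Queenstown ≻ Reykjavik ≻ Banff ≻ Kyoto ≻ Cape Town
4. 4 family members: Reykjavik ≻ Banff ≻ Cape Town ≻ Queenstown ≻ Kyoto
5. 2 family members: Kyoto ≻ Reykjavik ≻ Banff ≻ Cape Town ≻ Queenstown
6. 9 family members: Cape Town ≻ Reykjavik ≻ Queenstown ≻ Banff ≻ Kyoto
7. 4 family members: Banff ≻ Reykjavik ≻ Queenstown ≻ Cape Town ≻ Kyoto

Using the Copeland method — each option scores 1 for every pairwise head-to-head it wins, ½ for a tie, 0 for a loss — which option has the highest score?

Banff: beats Cape Town and Kyoto; loses to Reykjavik and Queenstown → score 2.
Cape Town: beats Queenstown; ties Kyoto; loses to Banff and Reykjavik → score 1.5.
Reykjavik: beats Banff, Cape Town, Queenstown, and Kyoto → score 4.
Queenstown: beats Banff and Kyoto; loses to Cape Town and Reykjavik → score 2.
Kyoto: ties Cape Town; loses to Banff, Reykjavik, and Queenstown → score 0.5.
Reykjavik has the best pairwise record.

Reykjavik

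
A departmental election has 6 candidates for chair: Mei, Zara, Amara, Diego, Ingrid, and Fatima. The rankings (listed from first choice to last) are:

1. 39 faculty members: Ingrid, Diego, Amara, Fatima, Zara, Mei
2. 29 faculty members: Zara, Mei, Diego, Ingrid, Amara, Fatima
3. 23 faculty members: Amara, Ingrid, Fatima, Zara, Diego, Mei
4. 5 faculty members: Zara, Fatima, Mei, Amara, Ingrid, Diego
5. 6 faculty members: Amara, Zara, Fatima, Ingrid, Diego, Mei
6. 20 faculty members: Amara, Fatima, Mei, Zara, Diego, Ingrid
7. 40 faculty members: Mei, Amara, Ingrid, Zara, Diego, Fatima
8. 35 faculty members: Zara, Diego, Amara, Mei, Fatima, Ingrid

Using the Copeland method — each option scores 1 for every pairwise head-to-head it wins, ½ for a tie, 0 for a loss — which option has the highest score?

Mei: beats Ingrid and Fatima; loses to Zara, Amara, and Diego → score 2.
Zara: beats Mei, Diego, and Fatima; loses to Amara and Ingrid → score 3.
Amara: beats Mei, Zara, Ingrid, and Fatima; loses to Diego → score 4.
Diego: beats Mei, Amara, and Fatima; loses to Zara and Ingrid → score 3.
Ingrid: beats Zara, Diego, and Fatima; loses to Mei and Amara → score 3.
Fatima: loses to Mei, Zara, Amara, Diego, and Ingrid → score 0.
Amara has the best pairwise record.

Amara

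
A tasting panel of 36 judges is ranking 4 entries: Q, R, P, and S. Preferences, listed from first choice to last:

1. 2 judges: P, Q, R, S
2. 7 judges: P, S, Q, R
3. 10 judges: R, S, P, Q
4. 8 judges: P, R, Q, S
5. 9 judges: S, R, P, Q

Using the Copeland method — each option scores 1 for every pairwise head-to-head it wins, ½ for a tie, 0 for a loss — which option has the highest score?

R

Q: loses to R, P, and S → score 0.
R: beats Q, P, and S → score 3.
P: beats Q; loses to R and S → score 1.
S: beats Q and P; loses to R → score 2.
R has the best pairwise record.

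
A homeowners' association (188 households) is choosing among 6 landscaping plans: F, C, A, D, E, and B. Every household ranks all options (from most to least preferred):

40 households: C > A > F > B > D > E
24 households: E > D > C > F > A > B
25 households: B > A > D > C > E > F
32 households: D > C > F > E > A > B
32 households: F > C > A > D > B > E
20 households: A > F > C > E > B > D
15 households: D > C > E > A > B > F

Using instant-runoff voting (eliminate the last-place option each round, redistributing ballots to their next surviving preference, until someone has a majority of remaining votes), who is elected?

D

Round 1: F 32, C 40, A 20, D 47, E 24, B 25. Eliminate A.
Round 2: F 52, C 40, D 47, E 24, B 25. Eliminate E.
Round 3: F 52, C 40, D 71, B 25. Eliminate B.
Round 4: F 52, C 40, D 96. D has a majority.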